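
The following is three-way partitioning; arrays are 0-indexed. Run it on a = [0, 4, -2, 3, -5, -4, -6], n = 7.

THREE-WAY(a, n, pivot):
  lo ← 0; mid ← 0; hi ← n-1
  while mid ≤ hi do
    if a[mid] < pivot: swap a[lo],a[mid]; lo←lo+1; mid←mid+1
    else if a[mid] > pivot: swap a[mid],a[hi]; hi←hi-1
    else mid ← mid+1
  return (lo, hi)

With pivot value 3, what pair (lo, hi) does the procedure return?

pivot = 3; lo=0, mid=0, hi=6
a[mid]=0<3: swap a[0],a[0]; lo=1,mid=1 → [0, 4, -2, 3, -5, -4, -6]
a[mid]=4>3: swap a[1],a[6]; hi=5 → [0, -6, -2, 3, -5, -4, 4]
a[mid]=-6<3: swap a[1],a[1]; lo=2,mid=2 → [0, -6, -2, 3, -5, -4, 4]
a[mid]=-2<3: swap a[2],a[2]; lo=3,mid=3 → [0, -6, -2, 3, -5, -4, 4]
a[mid]=3=3: mid=4
a[mid]=-5<3: swap a[3],a[4]; lo=4,mid=5 → [0, -6, -2, -5, 3, -4, 4]
a[mid]=-4<3: swap a[4],a[5]; lo=5,mid=6 → [0, -6, -2, -5, -4, 3, 4]
end: lo=5, hi=5; a = [0, -6, -2, -5, -4, 3, 4]

(5, 5)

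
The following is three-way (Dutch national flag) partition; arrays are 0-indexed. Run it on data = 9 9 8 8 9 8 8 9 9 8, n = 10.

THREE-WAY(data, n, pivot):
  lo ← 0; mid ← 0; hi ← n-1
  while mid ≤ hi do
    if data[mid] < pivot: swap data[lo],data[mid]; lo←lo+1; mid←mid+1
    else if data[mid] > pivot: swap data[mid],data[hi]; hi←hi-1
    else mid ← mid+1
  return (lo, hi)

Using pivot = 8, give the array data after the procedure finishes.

8 8 8 8 8 9 9 9 9 9

lo=0 mid=0 hi=9
9>8: swap(0,9), hi=8 ⇒ 8 9 8 8 9 8 8 9 9 9
8=8: mid=1
9>8: swap(1,8), hi=7 ⇒ 8 9 8 8 9 8 8 9 9 9
9>8: swap(1,7), hi=6 ⇒ 8 9 8 8 9 8 8 9 9 9
9>8: swap(1,6), hi=5 ⇒ 8 8 8 8 9 8 9 9 9 9
8=8: mid=2
8=8: mid=3
8=8: mid=4
9>8: swap(4,5), hi=4 ⇒ 8 8 8 8 8 9 9 9 9 9
8=8: mid=5
done. lo=0 hi=4; data=8 8 8 8 8 9 9 9 9 9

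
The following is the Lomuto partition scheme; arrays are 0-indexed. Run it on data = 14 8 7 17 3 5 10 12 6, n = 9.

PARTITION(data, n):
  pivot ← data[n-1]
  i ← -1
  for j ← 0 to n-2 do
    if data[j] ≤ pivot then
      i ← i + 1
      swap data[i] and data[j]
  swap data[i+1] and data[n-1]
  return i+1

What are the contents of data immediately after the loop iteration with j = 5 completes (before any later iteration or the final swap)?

pivot=6, i=-1
j=0: 14>6, skip
j=1: 8>6, skip
j=2: 7>6, skip
j=3: 17>6, skip
j=4: 3≤6, i=0, swap(0,4) ⇒ 3 8 7 17 14 5 10 12 6
j=5: 5≤6, i=1, swap(1,5) ⇒ 3 5 7 17 14 8 10 12 6
(after j=5) data = 3 5 7 17 14 8 10 12 6

3 5 7 17 14 8 10 12 6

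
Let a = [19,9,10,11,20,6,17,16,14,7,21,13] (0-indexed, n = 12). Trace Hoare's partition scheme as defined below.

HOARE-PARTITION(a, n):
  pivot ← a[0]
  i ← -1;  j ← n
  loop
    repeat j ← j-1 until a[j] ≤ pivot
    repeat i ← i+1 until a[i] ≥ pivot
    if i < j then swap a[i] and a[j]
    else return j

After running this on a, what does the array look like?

pivot = a[0] = 19; i = -1, j = 12
j→11 (a[11]=13≤19), i→0 (a[0]=19≥19); i<j, swap → [13,9,10,11,20,6,17,16,14,7,21,19]
j→9 (a[9]=7≤19), i→4 (a[4]=20≥19); i<j, swap → [13,9,10,11,7,6,17,16,14,20,21,19]
j→8, i→9; i≥j, return j=8. a = [13,9,10,11,7,6,17,16,14,20,21,19]

[13,9,10,11,7,6,17,16,14,20,21,19]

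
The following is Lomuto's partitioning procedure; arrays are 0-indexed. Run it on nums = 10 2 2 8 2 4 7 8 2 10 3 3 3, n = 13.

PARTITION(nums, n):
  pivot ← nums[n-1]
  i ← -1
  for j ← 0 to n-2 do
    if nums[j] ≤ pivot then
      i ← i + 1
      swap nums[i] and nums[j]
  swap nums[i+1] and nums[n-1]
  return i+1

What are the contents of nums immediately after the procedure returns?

pivot=3, i=-1
j=0: 10>3, skip
j=1: 2≤3, i=0, swap(0,1) ⇒ 2 10 2 8 2 4 7 8 2 10 3 3 3
j=2: 2≤3, i=1, swap(1,2) ⇒ 2 2 10 8 2 4 7 8 2 10 3 3 3
j=3: 8>3, skip
j=4: 2≤3, i=2, swap(2,4) ⇒ 2 2 2 8 10 4 7 8 2 10 3 3 3
j=5: 4>3, skip
j=6: 7>3, skip
j=7: 8>3, skip
j=8: 2≤3, i=3, swap(3,8) ⇒ 2 2 2 2 10 4 7 8 8 10 3 3 3
j=9: 10>3, skip
j=10: 3≤3, i=4, swap(4,10) ⇒ 2 2 2 2 3 4 7 8 8 10 10 3 3
j=11: 3≤3, i=5, swap(5,11) ⇒ 2 2 2 2 3 3 7 8 8 10 10 4 3
swap(6,12) ⇒ 2 2 2 2 3 3 3 8 8 10 10 4 7; return 6

2 2 2 2 3 3 3 8 8 10 10 4 7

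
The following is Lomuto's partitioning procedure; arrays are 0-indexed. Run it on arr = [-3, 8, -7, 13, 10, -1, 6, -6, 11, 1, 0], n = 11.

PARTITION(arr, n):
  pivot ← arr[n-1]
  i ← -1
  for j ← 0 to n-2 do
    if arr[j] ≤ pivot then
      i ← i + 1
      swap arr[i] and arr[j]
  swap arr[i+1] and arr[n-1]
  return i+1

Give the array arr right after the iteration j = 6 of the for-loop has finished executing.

pivot=0, i=-1
j=0: -3≤0, i=0, swap(0,0) ⇒ [-3, 8, -7, 13, 10, -1, 6, -6, 11, 1, 0]
j=1: 8>0, skip
j=2: -7≤0, i=1, swap(1,2) ⇒ [-3, -7, 8, 13, 10, -1, 6, -6, 11, 1, 0]
j=3: 13>0, skip
j=4: 10>0, skip
j=5: -1≤0, i=2, swap(2,5) ⇒ [-3, -7, -1, 13, 10, 8, 6, -6, 11, 1, 0]
j=6: 6>0, skip
(after j=6) arr = [-3, -7, -1, 13, 10, 8, 6, -6, 11, 1, 0]

[-3, -7, -1, 13, 10, 8, 6, -6, 11, 1, 0]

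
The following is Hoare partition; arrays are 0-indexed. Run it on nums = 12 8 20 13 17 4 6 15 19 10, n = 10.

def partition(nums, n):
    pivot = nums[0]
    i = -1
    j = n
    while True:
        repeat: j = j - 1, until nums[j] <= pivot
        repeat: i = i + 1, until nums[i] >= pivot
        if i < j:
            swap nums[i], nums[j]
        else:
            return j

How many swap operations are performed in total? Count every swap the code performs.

pivot=12
j stops at 9 (10), i stops at 0 (12); swap ⇒ 10 8 20 13 17 4 6 15 19 12
j stops at 6 (6), i stops at 2 (20); swap ⇒ 10 8 6 13 17 4 20 15 19 12
j stops at 5 (4), i stops at 3 (13); swap ⇒ 10 8 6 4 17 13 20 15 19 12
j stops at 3, i stops at 4; i≥j ⇒ return 3. nums=10 8 6 4 17 13 20 15 19 12

3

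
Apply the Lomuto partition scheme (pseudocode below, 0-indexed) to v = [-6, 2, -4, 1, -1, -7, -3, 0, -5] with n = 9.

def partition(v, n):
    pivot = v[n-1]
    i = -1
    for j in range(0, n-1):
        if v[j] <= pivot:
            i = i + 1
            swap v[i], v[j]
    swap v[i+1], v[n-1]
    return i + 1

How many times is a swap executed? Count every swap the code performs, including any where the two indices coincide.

3

pivot=-5, i=-1
j=0: -6≤-5, i=0, swap(0,0) ⇒ [-6, 2, -4, 1, -1, -7, -3, 0, -5]
j=1: 2>-5, skip
j=2: -4>-5, skip
j=3: 1>-5, skip
j=4: -1>-5, skip
j=5: -7≤-5, i=1, swap(1,5) ⇒ [-6, -7, -4, 1, -1, 2, -3, 0, -5]
j=6: -3>-5, skip
j=7: 0>-5, skip
swap(2,8) ⇒ [-6, -7, -5, 1, -1, 2, -3, 0, -4]; return 2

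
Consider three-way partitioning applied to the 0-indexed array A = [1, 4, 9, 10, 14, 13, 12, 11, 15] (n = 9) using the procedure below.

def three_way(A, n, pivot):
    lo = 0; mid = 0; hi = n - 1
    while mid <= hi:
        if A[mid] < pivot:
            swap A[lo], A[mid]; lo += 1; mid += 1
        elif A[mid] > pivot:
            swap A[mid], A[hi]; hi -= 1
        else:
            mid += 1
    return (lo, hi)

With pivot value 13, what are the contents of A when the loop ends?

pivot = 13; lo=0, mid=0, hi=8
A[mid]=1<13: swap A[0],A[0]; lo=1,mid=1 → [1, 4, 9, 10, 14, 13, 12, 11, 15]
A[mid]=4<13: swap A[1],A[1]; lo=2,mid=2 → [1, 4, 9, 10, 14, 13, 12, 11, 15]
A[mid]=9<13: swap A[2],A[2]; lo=3,mid=3 → [1, 4, 9, 10, 14, 13, 12, 11, 15]
A[mid]=10<13: swap A[3],A[3]; lo=4,mid=4 → [1, 4, 9, 10, 14, 13, 12, 11, 15]
A[mid]=14>13: swap A[4],A[8]; hi=7 → [1, 4, 9, 10, 15, 13, 12, 11, 14]
A[mid]=15>13: swap A[4],A[7]; hi=6 → [1, 4, 9, 10, 11, 13, 12, 15, 14]
A[mid]=11<13: swap A[4],A[4]; lo=5,mid=5 → [1, 4, 9, 10, 11, 13, 12, 15, 14]
A[mid]=13=13: mid=6
A[mid]=12<13: swap A[5],A[6]; lo=6,mid=7 → [1, 4, 9, 10, 11, 12, 13, 15, 14]
end: lo=6, hi=6; A = [1, 4, 9, 10, 11, 12, 13, 15, 14]

[1, 4, 9, 10, 11, 12, 13, 15, 14]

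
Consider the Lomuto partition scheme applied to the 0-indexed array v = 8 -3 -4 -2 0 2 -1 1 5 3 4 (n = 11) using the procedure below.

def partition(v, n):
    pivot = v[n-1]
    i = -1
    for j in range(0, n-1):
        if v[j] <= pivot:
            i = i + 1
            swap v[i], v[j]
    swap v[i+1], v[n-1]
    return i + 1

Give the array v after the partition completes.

-3 -4 -2 0 2 -1 1 3 4 8 5

pivot=4, i=-1
j=0: 8>4, skip
j=1: -3≤4, i=0, swap(0,1) ⇒ -3 8 -4 -2 0 2 -1 1 5 3 4
j=2: -4≤4, i=1, swap(1,2) ⇒ -3 -4 8 -2 0 2 -1 1 5 3 4
j=3: -2≤4, i=2, swap(2,3) ⇒ -3 -4 -2 8 0 2 -1 1 5 3 4
j=4: 0≤4, i=3, swap(3,4) ⇒ -3 -4 -2 0 8 2 -1 1 5 3 4
j=5: 2≤4, i=4, swap(4,5) ⇒ -3 -4 -2 0 2 8 -1 1 5 3 4
j=6: -1≤4, i=5, swap(5,6) ⇒ -3 -4 -2 0 2 -1 8 1 5 3 4
j=7: 1≤4, i=6, swap(6,7) ⇒ -3 -4 -2 0 2 -1 1 8 5 3 4
j=8: 5>4, skip
j=9: 3≤4, i=7, swap(7,9) ⇒ -3 -4 -2 0 2 -1 1 3 5 8 4
swap(8,10) ⇒ -3 -4 -2 0 2 -1 1 3 4 8 5; return 8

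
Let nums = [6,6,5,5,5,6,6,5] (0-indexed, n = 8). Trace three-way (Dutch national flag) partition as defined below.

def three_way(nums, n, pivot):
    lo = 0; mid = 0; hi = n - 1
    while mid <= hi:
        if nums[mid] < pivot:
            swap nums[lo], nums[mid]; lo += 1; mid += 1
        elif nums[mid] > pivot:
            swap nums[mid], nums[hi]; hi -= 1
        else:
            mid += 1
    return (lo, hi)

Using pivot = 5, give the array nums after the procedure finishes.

[5,5,5,5,6,6,6,6]

pivot = 5; lo=0, mid=0, hi=7
nums[mid]=6>5: swap nums[0],nums[7]; hi=6 → [5,6,5,5,5,6,6,6]
nums[mid]=5=5: mid=1
nums[mid]=6>5: swap nums[1],nums[6]; hi=5 → [5,6,5,5,5,6,6,6]
nums[mid]=6>5: swap nums[1],nums[5]; hi=4 → [5,6,5,5,5,6,6,6]
nums[mid]=6>5: swap nums[1],nums[4]; hi=3 → [5,5,5,5,6,6,6,6]
nums[mid]=5=5: mid=2
nums[mid]=5=5: mid=3
nums[mid]=5=5: mid=4
end: lo=0, hi=3; nums = [5,5,5,5,6,6,6,6]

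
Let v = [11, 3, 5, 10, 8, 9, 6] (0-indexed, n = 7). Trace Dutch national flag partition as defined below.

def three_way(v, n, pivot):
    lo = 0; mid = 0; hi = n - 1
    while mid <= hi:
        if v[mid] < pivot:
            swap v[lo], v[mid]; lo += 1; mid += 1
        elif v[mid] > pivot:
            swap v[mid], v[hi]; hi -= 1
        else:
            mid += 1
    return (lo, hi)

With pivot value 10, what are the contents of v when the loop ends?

lo=0 mid=0 hi=6
11>10: swap(0,6), hi=5 ⇒ [6, 3, 5, 10, 8, 9, 11]
6<10: swap(0,0), lo=1 mid=1 ⇒ [6, 3, 5, 10, 8, 9, 11]
3<10: swap(1,1), lo=2 mid=2 ⇒ [6, 3, 5, 10, 8, 9, 11]
5<10: swap(2,2), lo=3 mid=3 ⇒ [6, 3, 5, 10, 8, 9, 11]
10=10: mid=4
8<10: swap(3,4), lo=4 mid=5 ⇒ [6, 3, 5, 8, 10, 9, 11]
9<10: swap(4,5), lo=5 mid=6 ⇒ [6, 3, 5, 8, 9, 10, 11]
done. lo=5 hi=5; v=[6, 3, 5, 8, 9, 10, 11]

[6, 3, 5, 8, 9, 10, 11]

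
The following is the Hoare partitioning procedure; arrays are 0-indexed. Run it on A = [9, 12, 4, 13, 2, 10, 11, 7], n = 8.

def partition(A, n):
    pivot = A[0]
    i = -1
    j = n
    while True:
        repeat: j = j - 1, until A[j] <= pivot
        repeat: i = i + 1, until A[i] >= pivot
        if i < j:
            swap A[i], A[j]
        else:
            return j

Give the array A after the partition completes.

pivot = A[0] = 9; i = -1, j = 8
j→7 (A[7]=7≤9), i→0 (A[0]=9≥9); i<j, swap → [7, 12, 4, 13, 2, 10, 11, 9]
j→4 (A[4]=2≤9), i→1 (A[1]=12≥9); i<j, swap → [7, 2, 4, 13, 12, 10, 11, 9]
j→2, i→3; i≥j, return j=2. A = [7, 2, 4, 13, 12, 10, 11, 9]

[7, 2, 4, 13, 12, 10, 11, 9]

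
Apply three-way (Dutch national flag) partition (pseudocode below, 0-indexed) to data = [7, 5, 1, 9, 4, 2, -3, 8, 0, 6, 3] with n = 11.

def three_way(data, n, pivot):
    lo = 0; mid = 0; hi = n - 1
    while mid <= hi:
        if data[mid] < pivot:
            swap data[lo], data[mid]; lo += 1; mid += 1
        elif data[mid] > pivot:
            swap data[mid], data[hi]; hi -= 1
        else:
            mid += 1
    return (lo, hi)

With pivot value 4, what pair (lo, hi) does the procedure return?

(5, 5)

lo=0 mid=0 hi=10
7>4: swap(0,10), hi=9 ⇒ [3, 5, 1, 9, 4, 2, -3, 8, 0, 6, 7]
3<4: swap(0,0), lo=1 mid=1 ⇒ [3, 5, 1, 9, 4, 2, -3, 8, 0, 6, 7]
5>4: swap(1,9), hi=8 ⇒ [3, 6, 1, 9, 4, 2, -3, 8, 0, 5, 7]
6>4: swap(1,8), hi=7 ⇒ [3, 0, 1, 9, 4, 2, -3, 8, 6, 5, 7]
0<4: swap(1,1), lo=2 mid=2 ⇒ [3, 0, 1, 9, 4, 2, -3, 8, 6, 5, 7]
1<4: swap(2,2), lo=3 mid=3 ⇒ [3, 0, 1, 9, 4, 2, -3, 8, 6, 5, 7]
9>4: swap(3,7), hi=6 ⇒ [3, 0, 1, 8, 4, 2, -3, 9, 6, 5, 7]
8>4: swap(3,6), hi=5 ⇒ [3, 0, 1, -3, 4, 2, 8, 9, 6, 5, 7]
-3<4: swap(3,3), lo=4 mid=4 ⇒ [3, 0, 1, -3, 4, 2, 8, 9, 6, 5, 7]
4=4: mid=5
2<4: swap(4,5), lo=5 mid=6 ⇒ [3, 0, 1, -3, 2, 4, 8, 9, 6, 5, 7]
done. lo=5 hi=5; data=[3, 0, 1, -3, 2, 4, 8, 9, 6, 5, 7]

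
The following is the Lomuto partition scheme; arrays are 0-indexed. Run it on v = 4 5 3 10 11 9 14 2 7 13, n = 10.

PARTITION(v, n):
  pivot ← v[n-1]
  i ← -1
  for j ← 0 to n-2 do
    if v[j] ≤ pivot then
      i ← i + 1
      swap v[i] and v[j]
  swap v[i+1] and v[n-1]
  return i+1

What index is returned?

8

pivot = v[9] = 13; i = -1
j=0: v[0]=4 ≤ 13 → i=0, swap v[0],v[0] (no change) → 4 5 3 10 11 9 14 2 7 13
j=1: v[1]=5 ≤ 13 → i=1, swap v[1],v[1] (no change) → 4 5 3 10 11 9 14 2 7 13
j=2: v[2]=3 ≤ 13 → i=2, swap v[2],v[2] (no change) → 4 5 3 10 11 9 14 2 7 13
j=3: v[3]=10 ≤ 13 → i=3, swap v[3],v[3] (no change) → 4 5 3 10 11 9 14 2 7 13
j=4: v[4]=11 ≤ 13 → i=4, swap v[4],v[4] (no change) → 4 5 3 10 11 9 14 2 7 13
j=5: v[5]=9 ≤ 13 → i=5, swap v[5],v[5] (no change) → 4 5 3 10 11 9 14 2 7 13
j=6: v[6]=14 > 13 → no swap
j=7: v[7]=2 ≤ 13 → i=6, swap v[6],v[7] → 4 5 3 10 11 9 2 14 7 13
j=8: v[8]=7 ≤ 13 → i=7, swap v[7],v[8] → 4 5 3 10 11 9 2 7 14 13
final swap v[8],v[9] → 4 5 3 10 11 9 2 7 13 14; return 8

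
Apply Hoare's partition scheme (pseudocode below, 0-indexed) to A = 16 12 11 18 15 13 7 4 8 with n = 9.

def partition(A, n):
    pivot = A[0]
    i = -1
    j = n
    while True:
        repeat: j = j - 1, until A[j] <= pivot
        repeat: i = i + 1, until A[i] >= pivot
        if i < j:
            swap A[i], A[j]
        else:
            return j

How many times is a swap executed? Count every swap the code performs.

2

pivot = A[0] = 16; i = -1, j = 9
j→8 (A[8]=8≤16), i→0 (A[0]=16≥16); i<j, swap → 8 12 11 18 15 13 7 4 16
j→7 (A[7]=4≤16), i→3 (A[3]=18≥16); i<j, swap → 8 12 11 4 15 13 7 18 16
j→6, i→7; i≥j, return j=6. A = 8 12 11 4 15 13 7 18 16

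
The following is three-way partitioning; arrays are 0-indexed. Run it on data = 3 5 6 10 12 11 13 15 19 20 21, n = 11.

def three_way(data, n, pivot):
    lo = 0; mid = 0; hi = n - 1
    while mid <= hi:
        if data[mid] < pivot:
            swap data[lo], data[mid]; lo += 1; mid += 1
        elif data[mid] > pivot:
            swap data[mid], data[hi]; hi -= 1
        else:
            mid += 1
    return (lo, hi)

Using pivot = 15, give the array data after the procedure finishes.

lo=0 mid=0 hi=10
3<15: swap(0,0), lo=1 mid=1 ⇒ 3 5 6 10 12 11 13 15 19 20 21
5<15: swap(1,1), lo=2 mid=2 ⇒ 3 5 6 10 12 11 13 15 19 20 21
6<15: swap(2,2), lo=3 mid=3 ⇒ 3 5 6 10 12 11 13 15 19 20 21
10<15: swap(3,3), lo=4 mid=4 ⇒ 3 5 6 10 12 11 13 15 19 20 21
12<15: swap(4,4), lo=5 mid=5 ⇒ 3 5 6 10 12 11 13 15 19 20 21
11<15: swap(5,5), lo=6 mid=6 ⇒ 3 5 6 10 12 11 13 15 19 20 21
13<15: swap(6,6), lo=7 mid=7 ⇒ 3 5 6 10 12 11 13 15 19 20 21
15=15: mid=8
19>15: swap(8,10), hi=9 ⇒ 3 5 6 10 12 11 13 15 21 20 19
21>15: swap(8,9), hi=8 ⇒ 3 5 6 10 12 11 13 15 20 21 19
20>15: swap(8,8), hi=7 ⇒ 3 5 6 10 12 11 13 15 20 21 19
done. lo=7 hi=7; data=3 5 6 10 12 11 13 15 20 21 19

3 5 6 10 12 11 13 15 20 21 19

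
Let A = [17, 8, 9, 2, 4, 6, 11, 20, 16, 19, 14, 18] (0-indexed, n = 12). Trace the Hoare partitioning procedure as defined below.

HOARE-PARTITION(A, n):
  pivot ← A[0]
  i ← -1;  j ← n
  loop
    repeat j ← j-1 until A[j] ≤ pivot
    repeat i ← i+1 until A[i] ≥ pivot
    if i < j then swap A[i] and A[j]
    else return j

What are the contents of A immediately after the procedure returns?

pivot = A[0] = 17; i = -1, j = 12
j→10 (A[10]=14≤17), i→0 (A[0]=17≥17); i<j, swap → [14, 8, 9, 2, 4, 6, 11, 20, 16, 19, 17, 18]
j→8 (A[8]=16≤17), i→7 (A[7]=20≥17); i<j, swap → [14, 8, 9, 2, 4, 6, 11, 16, 20, 19, 17, 18]
j→7, i→8; i≥j, return j=7. A = [14, 8, 9, 2, 4, 6, 11, 16, 20, 19, 17, 18]

[14, 8, 9, 2, 4, 6, 11, 16, 20, 19, 17, 18]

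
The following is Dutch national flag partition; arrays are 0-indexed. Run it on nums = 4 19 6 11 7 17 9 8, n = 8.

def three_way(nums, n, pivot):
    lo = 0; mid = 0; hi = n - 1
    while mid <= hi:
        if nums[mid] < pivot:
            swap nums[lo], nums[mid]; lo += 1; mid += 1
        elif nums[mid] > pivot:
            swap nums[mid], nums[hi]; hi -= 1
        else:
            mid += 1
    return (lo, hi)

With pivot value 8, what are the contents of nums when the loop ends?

lo=0 mid=0 hi=7
4<8: swap(0,0), lo=1 mid=1 ⇒ 4 19 6 11 7 17 9 8
19>8: swap(1,7), hi=6 ⇒ 4 8 6 11 7 17 9 19
8=8: mid=2
6<8: swap(1,2), lo=2 mid=3 ⇒ 4 6 8 11 7 17 9 19
11>8: swap(3,6), hi=5 ⇒ 4 6 8 9 7 17 11 19
9>8: swap(3,5), hi=4 ⇒ 4 6 8 17 7 9 11 19
17>8: swap(3,4), hi=3 ⇒ 4 6 8 7 17 9 11 19
7<8: swap(2,3), lo=3 mid=4 ⇒ 4 6 7 8 17 9 11 19
done. lo=3 hi=3; nums=4 6 7 8 17 9 11 19

4 6 7 8 17 9 11 19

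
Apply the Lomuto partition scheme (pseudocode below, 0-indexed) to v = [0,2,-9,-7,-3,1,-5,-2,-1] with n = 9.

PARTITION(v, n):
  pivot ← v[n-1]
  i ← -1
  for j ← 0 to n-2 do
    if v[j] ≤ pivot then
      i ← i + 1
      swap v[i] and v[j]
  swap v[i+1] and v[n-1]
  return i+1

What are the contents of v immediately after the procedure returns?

pivot = v[8] = -1; i = -1
j=0: v[0]=0 > -1 → no swap
j=1: v[1]=2 > -1 → no swap
j=2: v[2]=-9 ≤ -1 → i=0, swap v[0],v[2] → [-9,2,0,-7,-3,1,-5,-2,-1]
j=3: v[3]=-7 ≤ -1 → i=1, swap v[1],v[3] → [-9,-7,0,2,-3,1,-5,-2,-1]
j=4: v[4]=-3 ≤ -1 → i=2, swap v[2],v[4] → [-9,-7,-3,2,0,1,-5,-2,-1]
j=5: v[5]=1 > -1 → no swap
j=6: v[6]=-5 ≤ -1 → i=3, swap v[3],v[6] → [-9,-7,-3,-5,0,1,2,-2,-1]
j=7: v[7]=-2 ≤ -1 → i=4, swap v[4],v[7] → [-9,-7,-3,-5,-2,1,2,0,-1]
final swap v[5],v[8] → [-9,-7,-3,-5,-2,-1,2,0,1]; return 5

[-9,-7,-3,-5,-2,-1,2,0,1]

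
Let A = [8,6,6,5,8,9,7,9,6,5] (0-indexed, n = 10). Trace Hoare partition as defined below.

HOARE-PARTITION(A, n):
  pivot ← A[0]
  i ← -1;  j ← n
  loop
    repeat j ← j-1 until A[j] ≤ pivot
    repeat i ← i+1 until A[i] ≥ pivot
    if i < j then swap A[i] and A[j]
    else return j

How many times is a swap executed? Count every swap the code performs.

pivot=8
j stops at 9 (5), i stops at 0 (8); swap ⇒ [5,6,6,5,8,9,7,9,6,8]
j stops at 8 (6), i stops at 4 (8); swap ⇒ [5,6,6,5,6,9,7,9,8,8]
j stops at 6 (7), i stops at 5 (9); swap ⇒ [5,6,6,5,6,7,9,9,8,8]
j stops at 5, i stops at 6; i≥j ⇒ return 5. A=[5,6,6,5,6,7,9,9,8,8]

3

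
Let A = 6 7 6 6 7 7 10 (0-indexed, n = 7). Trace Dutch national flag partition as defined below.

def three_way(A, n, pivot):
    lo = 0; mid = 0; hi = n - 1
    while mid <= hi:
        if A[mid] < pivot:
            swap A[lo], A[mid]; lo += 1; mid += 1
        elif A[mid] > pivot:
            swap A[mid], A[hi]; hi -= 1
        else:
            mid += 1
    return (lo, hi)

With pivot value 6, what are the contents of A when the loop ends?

lo=0 mid=0 hi=6
6=6: mid=1
7>6: swap(1,6), hi=5 ⇒ 6 10 6 6 7 7 7
10>6: swap(1,5), hi=4 ⇒ 6 7 6 6 7 10 7
7>6: swap(1,4), hi=3 ⇒ 6 7 6 6 7 10 7
7>6: swap(1,3), hi=2 ⇒ 6 6 6 7 7 10 7
6=6: mid=2
6=6: mid=3
done. lo=0 hi=2; A=6 6 6 7 7 10 7

6 6 6 7 7 10 7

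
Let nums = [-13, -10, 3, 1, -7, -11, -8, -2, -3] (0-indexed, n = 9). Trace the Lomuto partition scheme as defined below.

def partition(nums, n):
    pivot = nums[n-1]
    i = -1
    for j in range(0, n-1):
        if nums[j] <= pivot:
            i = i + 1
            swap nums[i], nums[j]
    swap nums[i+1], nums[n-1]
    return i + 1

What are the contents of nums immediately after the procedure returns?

[-13, -10, -7, -11, -8, -3, 3, -2, 1]

pivot = nums[8] = -3; i = -1
j=0: nums[0]=-13 ≤ -3 → i=0, swap nums[0],nums[0] (no change) → [-13, -10, 3, 1, -7, -11, -8, -2, -3]
j=1: nums[1]=-10 ≤ -3 → i=1, swap nums[1],nums[1] (no change) → [-13, -10, 3, 1, -7, -11, -8, -2, -3]
j=2: nums[2]=3 > -3 → no swap
j=3: nums[3]=1 > -3 → no swap
j=4: nums[4]=-7 ≤ -3 → i=2, swap nums[2],nums[4] → [-13, -10, -7, 1, 3, -11, -8, -2, -3]
j=5: nums[5]=-11 ≤ -3 → i=3, swap nums[3],nums[5] → [-13, -10, -7, -11, 3, 1, -8, -2, -3]
j=6: nums[6]=-8 ≤ -3 → i=4, swap nums[4],nums[6] → [-13, -10, -7, -11, -8, 1, 3, -2, -3]
j=7: nums[7]=-2 > -3 → no swap
final swap nums[5],nums[8] → [-13, -10, -7, -11, -8, -3, 3, -2, 1]; return 5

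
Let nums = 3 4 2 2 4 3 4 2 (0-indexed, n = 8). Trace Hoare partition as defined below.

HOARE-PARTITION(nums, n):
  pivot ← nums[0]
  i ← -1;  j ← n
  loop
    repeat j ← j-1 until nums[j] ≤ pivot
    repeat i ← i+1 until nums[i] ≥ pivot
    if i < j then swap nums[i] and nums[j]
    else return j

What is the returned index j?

3

pivot=3
j stops at 7 (2), i stops at 0 (3); swap ⇒ 2 4 2 2 4 3 4 3
j stops at 5 (3), i stops at 1 (4); swap ⇒ 2 3 2 2 4 4 4 3
j stops at 3, i stops at 4; i≥j ⇒ return 3. nums=2 3 2 2 4 4 4 3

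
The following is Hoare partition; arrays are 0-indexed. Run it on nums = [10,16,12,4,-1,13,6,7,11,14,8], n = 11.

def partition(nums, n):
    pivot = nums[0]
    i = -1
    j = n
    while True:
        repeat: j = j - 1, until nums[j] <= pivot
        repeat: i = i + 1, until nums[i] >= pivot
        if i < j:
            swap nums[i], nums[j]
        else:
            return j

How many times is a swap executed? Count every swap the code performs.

3

pivot=10
j stops at 10 (8), i stops at 0 (10); swap ⇒ [8,16,12,4,-1,13,6,7,11,14,10]
j stops at 7 (7), i stops at 1 (16); swap ⇒ [8,7,12,4,-1,13,6,16,11,14,10]
j stops at 6 (6), i stops at 2 (12); swap ⇒ [8,7,6,4,-1,13,12,16,11,14,10]
j stops at 4, i stops at 5; i≥j ⇒ return 4. nums=[8,7,6,4,-1,13,12,16,11,14,10]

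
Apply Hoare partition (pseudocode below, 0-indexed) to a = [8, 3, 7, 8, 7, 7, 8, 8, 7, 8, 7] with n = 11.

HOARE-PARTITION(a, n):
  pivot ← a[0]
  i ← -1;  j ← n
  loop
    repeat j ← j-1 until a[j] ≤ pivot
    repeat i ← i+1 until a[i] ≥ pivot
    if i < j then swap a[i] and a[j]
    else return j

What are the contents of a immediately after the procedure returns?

[7, 3, 7, 8, 7, 7, 7, 8, 8, 8, 8]

pivot = a[0] = 8; i = -1, j = 11
j→10 (a[10]=7≤8), i→0 (a[0]=8≥8); i<j, swap → [7, 3, 7, 8, 7, 7, 8, 8, 7, 8, 8]
j→9 (a[9]=8≤8), i→3 (a[3]=8≥8); i<j, swap → [7, 3, 7, 8, 7, 7, 8, 8, 7, 8, 8]
j→8 (a[8]=7≤8), i→6 (a[6]=8≥8); i<j, swap → [7, 3, 7, 8, 7, 7, 7, 8, 8, 8, 8]
j→7, i→7; i≥j, return j=7. a = [7, 3, 7, 8, 7, 7, 7, 8, 8, 8, 8]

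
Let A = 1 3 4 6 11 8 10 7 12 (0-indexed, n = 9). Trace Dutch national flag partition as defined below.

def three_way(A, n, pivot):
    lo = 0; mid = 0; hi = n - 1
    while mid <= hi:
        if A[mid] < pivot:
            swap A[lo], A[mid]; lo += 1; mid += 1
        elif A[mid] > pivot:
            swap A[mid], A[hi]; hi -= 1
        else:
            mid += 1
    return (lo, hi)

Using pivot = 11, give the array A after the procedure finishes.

lo=0 mid=0 hi=8
1<11: swap(0,0), lo=1 mid=1 ⇒ 1 3 4 6 11 8 10 7 12
3<11: swap(1,1), lo=2 mid=2 ⇒ 1 3 4 6 11 8 10 7 12
4<11: swap(2,2), lo=3 mid=3 ⇒ 1 3 4 6 11 8 10 7 12
6<11: swap(3,3), lo=4 mid=4 ⇒ 1 3 4 6 11 8 10 7 12
11=11: mid=5
8<11: swap(4,5), lo=5 mid=6 ⇒ 1 3 4 6 8 11 10 7 12
10<11: swap(5,6), lo=6 mid=7 ⇒ 1 3 4 6 8 10 11 7 12
7<11: swap(6,7), lo=7 mid=8 ⇒ 1 3 4 6 8 10 7 11 12
12>11: swap(8,8), hi=7 ⇒ 1 3 4 6 8 10 7 11 12
done. lo=7 hi=7; A=1 3 4 6 8 10 7 11 12

1 3 4 6 8 10 7 11 12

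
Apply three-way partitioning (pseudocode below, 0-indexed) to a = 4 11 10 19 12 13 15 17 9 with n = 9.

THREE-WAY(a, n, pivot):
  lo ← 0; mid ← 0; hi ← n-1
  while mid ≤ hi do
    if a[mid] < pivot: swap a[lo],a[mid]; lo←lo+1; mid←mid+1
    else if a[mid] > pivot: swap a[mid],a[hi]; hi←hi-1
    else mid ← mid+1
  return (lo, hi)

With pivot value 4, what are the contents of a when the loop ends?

4 10 19 12 13 15 17 9 11

pivot = 4; lo=0, mid=0, hi=8
a[mid]=4=4: mid=1
a[mid]=11>4: swap a[1],a[8]; hi=7 → 4 9 10 19 12 13 15 17 11
a[mid]=9>4: swap a[1],a[7]; hi=6 → 4 17 10 19 12 13 15 9 11
a[mid]=17>4: swap a[1],a[6]; hi=5 → 4 15 10 19 12 13 17 9 11
a[mid]=15>4: swap a[1],a[5]; hi=4 → 4 13 10 19 12 15 17 9 11
a[mid]=13>4: swap a[1],a[4]; hi=3 → 4 12 10 19 13 15 17 9 11
a[mid]=12>4: swap a[1],a[3]; hi=2 → 4 19 10 12 13 15 17 9 11
a[mid]=19>4: swap a[1],a[2]; hi=1 → 4 10 19 12 13 15 17 9 11
a[mid]=10>4: swap a[1],a[1]; hi=0 → 4 10 19 12 13 15 17 9 11
end: lo=0, hi=0; a = 4 10 19 12 13 15 17 9 11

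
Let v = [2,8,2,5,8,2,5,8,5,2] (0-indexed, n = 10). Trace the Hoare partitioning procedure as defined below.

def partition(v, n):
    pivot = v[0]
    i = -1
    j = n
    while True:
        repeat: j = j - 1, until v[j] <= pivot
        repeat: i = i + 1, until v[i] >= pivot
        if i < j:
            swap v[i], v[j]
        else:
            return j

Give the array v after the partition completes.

[2,2,2,5,8,8,5,8,5,2]

pivot=2
j stops at 9 (2), i stops at 0 (2); swap ⇒ [2,8,2,5,8,2,5,8,5,2]
j stops at 5 (2), i stops at 1 (8); swap ⇒ [2,2,2,5,8,8,5,8,5,2]
j stops at 2, i stops at 2; i≥j ⇒ return 2. v=[2,2,2,5,8,8,5,8,5,2]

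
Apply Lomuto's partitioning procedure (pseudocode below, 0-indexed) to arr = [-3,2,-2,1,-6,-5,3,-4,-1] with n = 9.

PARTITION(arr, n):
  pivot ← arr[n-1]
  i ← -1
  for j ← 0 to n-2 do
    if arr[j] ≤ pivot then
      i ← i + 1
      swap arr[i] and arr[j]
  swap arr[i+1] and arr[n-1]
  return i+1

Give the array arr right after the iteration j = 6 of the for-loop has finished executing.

[-3,-2,-6,-5,2,1,3,-4,-1]

pivot = arr[8] = -1; i = -1
j=0: arr[0]=-3 ≤ -1 → i=0, swap arr[0],arr[0] (no change) → [-3,2,-2,1,-6,-5,3,-4,-1]
j=1: arr[1]=2 > -1 → no swap
j=2: arr[2]=-2 ≤ -1 → i=1, swap arr[1],arr[2] → [-3,-2,2,1,-6,-5,3,-4,-1]
j=3: arr[3]=1 > -1 → no swap
j=4: arr[4]=-6 ≤ -1 → i=2, swap arr[2],arr[4] → [-3,-2,-6,1,2,-5,3,-4,-1]
j=5: arr[5]=-5 ≤ -1 → i=3, swap arr[3],arr[5] → [-3,-2,-6,-5,2,1,3,-4,-1]
j=6: arr[6]=3 > -1 → no swap
(after j=6) arr = [-3,-2,-6,-5,2,1,3,-4,-1]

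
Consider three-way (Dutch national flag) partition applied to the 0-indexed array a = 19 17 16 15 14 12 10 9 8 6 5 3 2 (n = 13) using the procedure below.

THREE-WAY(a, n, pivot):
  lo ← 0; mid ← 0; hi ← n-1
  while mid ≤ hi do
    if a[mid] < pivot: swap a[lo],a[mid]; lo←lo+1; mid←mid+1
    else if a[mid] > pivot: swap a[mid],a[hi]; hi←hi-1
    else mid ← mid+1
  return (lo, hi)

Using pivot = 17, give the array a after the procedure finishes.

pivot = 17; lo=0, mid=0, hi=12
a[mid]=19>17: swap a[0],a[12]; hi=11 → 2 17 16 15 14 12 10 9 8 6 5 3 19
a[mid]=2<17: swap a[0],a[0]; lo=1,mid=1 → 2 17 16 15 14 12 10 9 8 6 5 3 19
a[mid]=17=17: mid=2
a[mid]=16<17: swap a[1],a[2]; lo=2,mid=3 → 2 16 17 15 14 12 10 9 8 6 5 3 19
a[mid]=15<17: swap a[2],a[3]; lo=3,mid=4 → 2 16 15 17 14 12 10 9 8 6 5 3 19
a[mid]=14<17: swap a[3],a[4]; lo=4,mid=5 → 2 16 15 14 17 12 10 9 8 6 5 3 19
a[mid]=12<17: swap a[4],a[5]; lo=5,mid=6 → 2 16 15 14 12 17 10 9 8 6 5 3 19
a[mid]=10<17: swap a[5],a[6]; lo=6,mid=7 → 2 16 15 14 12 10 17 9 8 6 5 3 19
a[mid]=9<17: swap a[6],a[7]; lo=7,mid=8 → 2 16 15 14 12 10 9 17 8 6 5 3 19
a[mid]=8<17: swap a[7],a[8]; lo=8,mid=9 → 2 16 15 14 12 10 9 8 17 6 5 3 19
a[mid]=6<17: swap a[8],a[9]; lo=9,mid=10 → 2 16 15 14 12 10 9 8 6 17 5 3 19
a[mid]=5<17: swap a[9],a[10]; lo=10,mid=11 → 2 16 15 14 12 10 9 8 6 5 17 3 19
a[mid]=3<17: swap a[10],a[11]; lo=11,mid=12 → 2 16 15 14 12 10 9 8 6 5 3 17 19
end: lo=11, hi=11; a = 2 16 15 14 12 10 9 8 6 5 3 17 19

2 16 15 14 12 10 9 8 6 5 3 17 19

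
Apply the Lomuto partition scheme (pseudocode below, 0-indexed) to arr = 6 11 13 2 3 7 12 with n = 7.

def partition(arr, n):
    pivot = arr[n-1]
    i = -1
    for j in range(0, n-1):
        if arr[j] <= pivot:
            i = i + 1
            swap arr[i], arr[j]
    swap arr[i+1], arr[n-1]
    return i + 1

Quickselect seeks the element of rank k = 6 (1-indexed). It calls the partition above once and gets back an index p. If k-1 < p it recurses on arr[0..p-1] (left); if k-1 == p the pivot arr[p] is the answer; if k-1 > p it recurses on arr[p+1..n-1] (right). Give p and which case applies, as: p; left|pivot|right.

5; pivot

pivot = arr[6] = 12; i = -1
j=0: arr[0]=6 ≤ 12 → i=0, swap arr[0],arr[0] (no change) → 6 11 13 2 3 7 12
j=1: arr[1]=11 ≤ 12 → i=1, swap arr[1],arr[1] (no change) → 6 11 13 2 3 7 12
j=2: arr[2]=13 > 12 → no swap
j=3: arr[3]=2 ≤ 12 → i=2, swap arr[2],arr[3] → 6 11 2 13 3 7 12
j=4: arr[4]=3 ≤ 12 → i=3, swap arr[3],arr[4] → 6 11 2 3 13 7 12
j=5: arr[5]=7 ≤ 12 → i=4, swap arr[4],arr[5] → 6 11 2 3 7 13 12
final swap arr[5],arr[6] → 6 11 2 3 7 12 13; return 5
p = 5; k-1 = 5 == 5 ⇒ pivot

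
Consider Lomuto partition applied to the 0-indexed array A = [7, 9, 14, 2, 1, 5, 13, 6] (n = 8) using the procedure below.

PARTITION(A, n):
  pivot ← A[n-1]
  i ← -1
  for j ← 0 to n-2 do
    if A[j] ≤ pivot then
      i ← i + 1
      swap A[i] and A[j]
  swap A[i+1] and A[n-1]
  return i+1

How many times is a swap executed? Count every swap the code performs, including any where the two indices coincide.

4

pivot=6, i=-1
j=0: 7>6, skip
j=1: 9>6, skip
j=2: 14>6, skip
j=3: 2≤6, i=0, swap(0,3) ⇒ [2, 9, 14, 7, 1, 5, 13, 6]
j=4: 1≤6, i=1, swap(1,4) ⇒ [2, 1, 14, 7, 9, 5, 13, 6]
j=5: 5≤6, i=2, swap(2,5) ⇒ [2, 1, 5, 7, 9, 14, 13, 6]
j=6: 13>6, skip
swap(3,7) ⇒ [2, 1, 5, 6, 9, 14, 13, 7]; return 3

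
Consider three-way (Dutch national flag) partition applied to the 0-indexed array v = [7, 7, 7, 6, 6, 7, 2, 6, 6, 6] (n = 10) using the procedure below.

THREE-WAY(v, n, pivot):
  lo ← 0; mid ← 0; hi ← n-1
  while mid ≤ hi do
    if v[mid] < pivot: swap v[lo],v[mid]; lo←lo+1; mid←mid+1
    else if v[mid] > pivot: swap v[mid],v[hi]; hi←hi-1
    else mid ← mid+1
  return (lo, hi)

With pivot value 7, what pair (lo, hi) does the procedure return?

lo=0 mid=0 hi=9
7=7: mid=1
7=7: mid=2
7=7: mid=3
6<7: swap(0,3), lo=1 mid=4 ⇒ [6, 7, 7, 7, 6, 7, 2, 6, 6, 6]
6<7: swap(1,4), lo=2 mid=5 ⇒ [6, 6, 7, 7, 7, 7, 2, 6, 6, 6]
7=7: mid=6
2<7: swap(2,6), lo=3 mid=7 ⇒ [6, 6, 2, 7, 7, 7, 7, 6, 6, 6]
6<7: swap(3,7), lo=4 mid=8 ⇒ [6, 6, 2, 6, 7, 7, 7, 7, 6, 6]
6<7: swap(4,8), lo=5 mid=9 ⇒ [6, 6, 2, 6, 6, 7, 7, 7, 7, 6]
6<7: swap(5,9), lo=6 mid=10 ⇒ [6, 6, 2, 6, 6, 6, 7, 7, 7, 7]
done. lo=6 hi=9; v=[6, 6, 2, 6, 6, 6, 7, 7, 7, 7]

(6, 9)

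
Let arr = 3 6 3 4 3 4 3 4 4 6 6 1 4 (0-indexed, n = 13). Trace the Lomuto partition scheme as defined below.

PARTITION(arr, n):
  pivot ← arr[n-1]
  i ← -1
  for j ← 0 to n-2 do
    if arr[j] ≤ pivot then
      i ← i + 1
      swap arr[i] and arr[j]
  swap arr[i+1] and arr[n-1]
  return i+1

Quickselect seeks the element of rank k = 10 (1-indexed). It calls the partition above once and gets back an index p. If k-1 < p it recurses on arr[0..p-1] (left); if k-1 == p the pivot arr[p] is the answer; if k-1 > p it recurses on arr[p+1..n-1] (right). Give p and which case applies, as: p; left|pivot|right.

pivot = arr[12] = 4; i = -1
j=0: arr[0]=3 ≤ 4 → i=0, swap arr[0],arr[0] (no change) → 3 6 3 4 3 4 3 4 4 6 6 1 4
j=1: arr[1]=6 > 4 → no swap
j=2: arr[2]=3 ≤ 4 → i=1, swap arr[1],arr[2] → 3 3 6 4 3 4 3 4 4 6 6 1 4
j=3: arr[3]=4 ≤ 4 → i=2, swap arr[2],arr[3] → 3 3 4 6 3 4 3 4 4 6 6 1 4
j=4: arr[4]=3 ≤ 4 → i=3, swap arr[3],arr[4] → 3 3 4 3 6 4 3 4 4 6 6 1 4
j=5: arr[5]=4 ≤ 4 → i=4, swap arr[4],arr[5] → 3 3 4 3 4 6 3 4 4 6 6 1 4
j=6: arr[6]=3 ≤ 4 → i=5, swap arr[5],arr[6] → 3 3 4 3 4 3 6 4 4 6 6 1 4
j=7: arr[7]=4 ≤ 4 → i=6, swap arr[6],arr[7] → 3 3 4 3 4 3 4 6 4 6 6 1 4
j=8: arr[8]=4 ≤ 4 → i=7, swap arr[7],arr[8] → 3 3 4 3 4 3 4 4 6 6 6 1 4
j=9: arr[9]=6 > 4 → no swap
j=10: arr[10]=6 > 4 → no swap
j=11: arr[11]=1 ≤ 4 → i=8, swap arr[8],arr[11] → 3 3 4 3 4 3 4 4 1 6 6 6 4
final swap arr[9],arr[12] → 3 3 4 3 4 3 4 4 1 4 6 6 6; return 9
p = 9; k-1 = 9 == 9 ⇒ pivot

9; pivot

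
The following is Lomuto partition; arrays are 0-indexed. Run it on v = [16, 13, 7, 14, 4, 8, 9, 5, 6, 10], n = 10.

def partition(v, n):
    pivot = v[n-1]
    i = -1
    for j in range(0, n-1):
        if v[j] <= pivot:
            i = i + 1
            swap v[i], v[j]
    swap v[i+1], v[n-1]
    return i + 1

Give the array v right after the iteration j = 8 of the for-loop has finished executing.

[7, 4, 8, 9, 5, 6, 14, 13, 16, 10]

pivot = v[9] = 10; i = -1
j=0: v[0]=16 > 10 → no swap
j=1: v[1]=13 > 10 → no swap
j=2: v[2]=7 ≤ 10 → i=0, swap v[0],v[2] → [7, 13, 16, 14, 4, 8, 9, 5, 6, 10]
j=3: v[3]=14 > 10 → no swap
j=4: v[4]=4 ≤ 10 → i=1, swap v[1],v[4] → [7, 4, 16, 14, 13, 8, 9, 5, 6, 10]
j=5: v[5]=8 ≤ 10 → i=2, swap v[2],v[5] → [7, 4, 8, 14, 13, 16, 9, 5, 6, 10]
j=6: v[6]=9 ≤ 10 → i=3, swap v[3],v[6] → [7, 4, 8, 9, 13, 16, 14, 5, 6, 10]
j=7: v[7]=5 ≤ 10 → i=4, swap v[4],v[7] → [7, 4, 8, 9, 5, 16, 14, 13, 6, 10]
j=8: v[8]=6 ≤ 10 → i=5, swap v[5],v[8] → [7, 4, 8, 9, 5, 6, 14, 13, 16, 10]
(after j=8) v = [7, 4, 8, 9, 5, 6, 14, 13, 16, 10]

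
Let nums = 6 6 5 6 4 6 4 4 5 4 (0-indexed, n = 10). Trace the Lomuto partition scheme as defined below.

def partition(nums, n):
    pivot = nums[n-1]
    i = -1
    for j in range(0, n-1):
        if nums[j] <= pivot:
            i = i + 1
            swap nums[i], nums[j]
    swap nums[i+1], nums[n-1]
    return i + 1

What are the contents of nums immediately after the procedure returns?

4 4 4 4 6 6 6 5 5 6

pivot = nums[9] = 4; i = -1
j=0: nums[0]=6 > 4 → no swap
j=1: nums[1]=6 > 4 → no swap
j=2: nums[2]=5 > 4 → no swap
j=3: nums[3]=6 > 4 → no swap
j=4: nums[4]=4 ≤ 4 → i=0, swap nums[0],nums[4] → 4 6 5 6 6 6 4 4 5 4
j=5: nums[5]=6 > 4 → no swap
j=6: nums[6]=4 ≤ 4 → i=1, swap nums[1],nums[6] → 4 4 5 6 6 6 6 4 5 4
j=7: nums[7]=4 ≤ 4 → i=2, swap nums[2],nums[7] → 4 4 4 6 6 6 6 5 5 4
j=8: nums[8]=5 > 4 → no swap
final swap nums[3],nums[9] → 4 4 4 4 6 6 6 5 5 6; return 3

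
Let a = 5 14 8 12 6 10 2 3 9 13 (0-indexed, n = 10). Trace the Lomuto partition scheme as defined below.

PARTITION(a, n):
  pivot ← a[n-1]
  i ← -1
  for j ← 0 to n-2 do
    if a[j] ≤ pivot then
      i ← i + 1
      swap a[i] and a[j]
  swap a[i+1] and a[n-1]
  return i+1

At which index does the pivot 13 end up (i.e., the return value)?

8

pivot=13, i=-1
j=0: 5≤13, i=0, swap(0,0) ⇒ 5 14 8 12 6 10 2 3 9 13
j=1: 14>13, skip
j=2: 8≤13, i=1, swap(1,2) ⇒ 5 8 14 12 6 10 2 3 9 13
j=3: 12≤13, i=2, swap(2,3) ⇒ 5 8 12 14 6 10 2 3 9 13
j=4: 6≤13, i=3, swap(3,4) ⇒ 5 8 12 6 14 10 2 3 9 13
j=5: 10≤13, i=4, swap(4,5) ⇒ 5 8 12 6 10 14 2 3 9 13
j=6: 2≤13, i=5, swap(5,6) ⇒ 5 8 12 6 10 2 14 3 9 13
j=7: 3≤13, i=6, swap(6,7) ⇒ 5 8 12 6 10 2 3 14 9 13
j=8: 9≤13, i=7, swap(7,8) ⇒ 5 8 12 6 10 2 3 9 14 13
swap(8,9) ⇒ 5 8 12 6 10 2 3 9 13 14; return 8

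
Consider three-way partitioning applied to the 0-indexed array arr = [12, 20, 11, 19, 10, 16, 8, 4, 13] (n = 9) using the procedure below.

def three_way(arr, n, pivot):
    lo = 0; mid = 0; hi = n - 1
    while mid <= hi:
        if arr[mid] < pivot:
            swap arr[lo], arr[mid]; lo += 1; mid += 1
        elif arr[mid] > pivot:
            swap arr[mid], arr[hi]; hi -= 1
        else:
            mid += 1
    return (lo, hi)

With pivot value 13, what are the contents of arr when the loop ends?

pivot = 13; lo=0, mid=0, hi=8
arr[mid]=12<13: swap arr[0],arr[0]; lo=1,mid=1 → [12, 20, 11, 19, 10, 16, 8, 4, 13]
arr[mid]=20>13: swap arr[1],arr[8]; hi=7 → [12, 13, 11, 19, 10, 16, 8, 4, 20]
arr[mid]=13=13: mid=2
arr[mid]=11<13: swap arr[1],arr[2]; lo=2,mid=3 → [12, 11, 13, 19, 10, 16, 8, 4, 20]
arr[mid]=19>13: swap arr[3],arr[7]; hi=6 → [12, 11, 13, 4, 10, 16, 8, 19, 20]
arr[mid]=4<13: swap arr[2],arr[3]; lo=3,mid=4 → [12, 11, 4, 13, 10, 16, 8, 19, 20]
arr[mid]=10<13: swap arr[3],arr[4]; lo=4,mid=5 → [12, 11, 4, 10, 13, 16, 8, 19, 20]
arr[mid]=16>13: swap arr[5],arr[6]; hi=5 → [12, 11, 4, 10, 13, 8, 16, 19, 20]
arr[mid]=8<13: swap arr[4],arr[5]; lo=5,mid=6 → [12, 11, 4, 10, 8, 13, 16, 19, 20]
end: lo=5, hi=5; arr = [12, 11, 4, 10, 8, 13, 16, 19, 20]

[12, 11, 4, 10, 8, 13, 16, 19, 20]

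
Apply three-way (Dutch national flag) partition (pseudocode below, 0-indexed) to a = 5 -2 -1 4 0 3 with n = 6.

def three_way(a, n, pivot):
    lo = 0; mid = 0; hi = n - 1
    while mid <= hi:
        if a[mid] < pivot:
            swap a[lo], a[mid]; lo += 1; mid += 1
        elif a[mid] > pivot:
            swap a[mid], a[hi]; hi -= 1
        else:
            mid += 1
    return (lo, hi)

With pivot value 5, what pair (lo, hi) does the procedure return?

(5, 5)

pivot = 5; lo=0, mid=0, hi=5
a[mid]=5=5: mid=1
a[mid]=-2<5: swap a[0],a[1]; lo=1,mid=2 → -2 5 -1 4 0 3
a[mid]=-1<5: swap a[1],a[2]; lo=2,mid=3 → -2 -1 5 4 0 3
a[mid]=4<5: swap a[2],a[3]; lo=3,mid=4 → -2 -1 4 5 0 3
a[mid]=0<5: swap a[3],a[4]; lo=4,mid=5 → -2 -1 4 0 5 3
a[mid]=3<5: swap a[4],a[5]; lo=5,mid=6 → -2 -1 4 0 3 5
end: lo=5, hi=5; a = -2 -1 4 0 3 5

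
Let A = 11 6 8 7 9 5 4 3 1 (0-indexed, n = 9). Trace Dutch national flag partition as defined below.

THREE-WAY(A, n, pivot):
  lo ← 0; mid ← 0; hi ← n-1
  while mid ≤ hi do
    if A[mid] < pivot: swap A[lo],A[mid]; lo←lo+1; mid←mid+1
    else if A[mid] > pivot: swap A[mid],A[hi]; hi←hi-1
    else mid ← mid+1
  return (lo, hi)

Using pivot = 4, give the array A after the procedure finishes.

1 3 4 9 5 7 8 6 11

pivot = 4; lo=0, mid=0, hi=8
A[mid]=11>4: swap A[0],A[8]; hi=7 → 1 6 8 7 9 5 4 3 11
A[mid]=1<4: swap A[0],A[0]; lo=1,mid=1 → 1 6 8 7 9 5 4 3 11
A[mid]=6>4: swap A[1],A[7]; hi=6 → 1 3 8 7 9 5 4 6 11
A[mid]=3<4: swap A[1],A[1]; lo=2,mid=2 → 1 3 8 7 9 5 4 6 11
A[mid]=8>4: swap A[2],A[6]; hi=5 → 1 3 4 7 9 5 8 6 11
A[mid]=4=4: mid=3
A[mid]=7>4: swap A[3],A[5]; hi=4 → 1 3 4 5 9 7 8 6 11
A[mid]=5>4: swap A[3],A[4]; hi=3 → 1 3 4 9 5 7 8 6 11
A[mid]=9>4: swap A[3],A[3]; hi=2 → 1 3 4 9 5 7 8 6 11
end: lo=2, hi=2; A = 1 3 4 9 5 7 8 6 11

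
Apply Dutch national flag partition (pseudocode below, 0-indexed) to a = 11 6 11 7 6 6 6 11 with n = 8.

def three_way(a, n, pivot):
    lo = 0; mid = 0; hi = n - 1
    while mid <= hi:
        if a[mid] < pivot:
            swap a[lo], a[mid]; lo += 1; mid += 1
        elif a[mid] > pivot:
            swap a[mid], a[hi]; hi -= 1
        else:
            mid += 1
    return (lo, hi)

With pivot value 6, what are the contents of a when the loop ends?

pivot = 6; lo=0, mid=0, hi=7
a[mid]=11>6: swap a[0],a[7]; hi=6 → 11 6 11 7 6 6 6 11
a[mid]=11>6: swap a[0],a[6]; hi=5 → 6 6 11 7 6 6 11 11
a[mid]=6=6: mid=1
a[mid]=6=6: mid=2
a[mid]=11>6: swap a[2],a[5]; hi=4 → 6 6 6 7 6 11 11 11
a[mid]=6=6: mid=3
a[mid]=7>6: swap a[3],a[4]; hi=3 → 6 6 6 6 7 11 11 11
a[mid]=6=6: mid=4
end: lo=0, hi=3; a = 6 6 6 6 7 11 11 11

6 6 6 6 7 11 11 11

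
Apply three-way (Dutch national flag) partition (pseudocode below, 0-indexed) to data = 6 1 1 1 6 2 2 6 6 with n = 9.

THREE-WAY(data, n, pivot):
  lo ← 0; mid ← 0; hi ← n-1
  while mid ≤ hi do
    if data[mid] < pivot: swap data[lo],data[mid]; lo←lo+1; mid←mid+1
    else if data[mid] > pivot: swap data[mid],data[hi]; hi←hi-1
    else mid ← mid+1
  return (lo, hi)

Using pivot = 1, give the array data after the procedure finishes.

lo=0 mid=0 hi=8
6>1: swap(0,8), hi=7 ⇒ 6 1 1 1 6 2 2 6 6
6>1: swap(0,7), hi=6 ⇒ 6 1 1 1 6 2 2 6 6
6>1: swap(0,6), hi=5 ⇒ 2 1 1 1 6 2 6 6 6
2>1: swap(0,5), hi=4 ⇒ 2 1 1 1 6 2 6 6 6
2>1: swap(0,4), hi=3 ⇒ 6 1 1 1 2 2 6 6 6
6>1: swap(0,3), hi=2 ⇒ 1 1 1 6 2 2 6 6 6
1=1: mid=1
1=1: mid=2
1=1: mid=3
done. lo=0 hi=2; data=1 1 1 6 2 2 6 6 6

1 1 1 6 2 2 6 6 6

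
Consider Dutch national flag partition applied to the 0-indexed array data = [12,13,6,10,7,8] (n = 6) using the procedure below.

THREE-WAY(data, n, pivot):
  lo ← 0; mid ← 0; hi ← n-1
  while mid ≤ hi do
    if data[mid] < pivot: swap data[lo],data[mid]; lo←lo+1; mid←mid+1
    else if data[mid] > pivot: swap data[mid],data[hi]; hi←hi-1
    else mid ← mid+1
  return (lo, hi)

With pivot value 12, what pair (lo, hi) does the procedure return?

pivot = 12; lo=0, mid=0, hi=5
data[mid]=12=12: mid=1
data[mid]=13>12: swap data[1],data[5]; hi=4 → [12,8,6,10,7,13]
data[mid]=8<12: swap data[0],data[1]; lo=1,mid=2 → [8,12,6,10,7,13]
data[mid]=6<12: swap data[1],data[2]; lo=2,mid=3 → [8,6,12,10,7,13]
data[mid]=10<12: swap data[2],data[3]; lo=3,mid=4 → [8,6,10,12,7,13]
data[mid]=7<12: swap data[3],data[4]; lo=4,mid=5 → [8,6,10,7,12,13]
end: lo=4, hi=4; data = [8,6,10,7,12,13]

(4, 4)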